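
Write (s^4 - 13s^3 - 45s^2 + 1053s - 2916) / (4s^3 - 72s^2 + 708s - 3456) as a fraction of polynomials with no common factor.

(s^3 - 4s^2 - 81s + 324)/(4s^2 - 36s + 384)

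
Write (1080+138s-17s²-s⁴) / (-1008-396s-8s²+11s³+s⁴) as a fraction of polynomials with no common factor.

(-45-2s-s²)/(42+13s+s²)

Repeated division with remainder:
  -s⁴-17s²+138s+1080 = (-1)(s⁴+11s³-8s²-396s-1008) + (11s³-25s²-258s+72)
  s⁴+11s³-8s²-396s-1008 = ((1/11)s+146/121)(11s³-25s²-258s+72) + ((5520/121)s²-(11040/121)s-132480/121)
  11s³-25s²-258s+72 = ((1331/5520)s-121/1840)((5520/121)s²-(11040/121)s-132480/121) + (0)
Last nonzero remainder: (5520/121)s²-(11040/121)s-132480/121. Dividing through by 5520/121 gives the monic gcd s²-2s-24.
Cancel s²-2s-24 from numerator and denominator to get the reduced form.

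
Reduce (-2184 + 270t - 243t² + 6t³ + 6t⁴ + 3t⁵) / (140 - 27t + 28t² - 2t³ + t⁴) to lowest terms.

Euclidean algorithm in ℚ[t]:
  3t⁵ + 6t⁴ + 6t³ - 243t² + 270t - 2184 = (3t + 12)(t⁴ - 2t³ + 28t² - 27t + 140) + (-54t³ - 498t² + 174t - 3864)
  t⁴ - 2t³ + 28t² - 27t + 140 = (-(1/54)t + 101/486)(-54t³ - 498t² + 174t - 3864) + ((10912/81)t² - (10912/81)t + 76384/81)
  -54t³ - 498t² + 174t - 3864 = (-(2187/5456)t - 5589/1364)((10912/81)t² - (10912/81)t + 76384/81) + (0)
Last nonzero remainder: (10912/81)t² - (10912/81)t + 76384/81. Dividing through by 10912/81 gives the monic gcd t² - t + 7.
Cancel t² - t + 7 from numerator and denominator to get the reduced form.

(-312 - 6t + 9t² + 3t³)/(20 - t + t²)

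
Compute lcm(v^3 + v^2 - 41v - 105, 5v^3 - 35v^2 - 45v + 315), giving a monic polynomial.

Apply the Euclidean algorithm:
  v^3 + v^2 - 41v - 105 = (1/5)(5v^3 - 35v^2 - 45v + 315) + (8v^2 - 32v - 168)
  5v^3 - 35v^2 - 45v + 315 = ((5/8)v - 15/8)(8v^2 - 32v - 168) + (0)
Last nonzero remainder: 8v^2 - 32v - 168. Dividing through by 8 gives the monic gcd v^2 - 4v - 21.
Then lcm(f, g) = f·g / gcd(f, g); expanding and making the result monic gives the answer.

v^4 - 2v^3 - 44v^2 + 18v + 315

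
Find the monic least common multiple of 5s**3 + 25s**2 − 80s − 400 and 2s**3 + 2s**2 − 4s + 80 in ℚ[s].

Apply the Euclidean algorithm:
  5s**3 + 25s**2 − 80s − 400 = (5/2)(2s**3 + 2s**2 − 4s + 80) + (20s**2 − 70s − 600)
  2s**3 + 2s**2 − 4s + 80 = ((1/10)s + 9/20)(20s**2 − 70s − 600) + ((175/2)s + 350)
  20s**2 − 70s − 600 = ((8/35)s − 12/7)((175/2)s + 350) + (0)
Last nonzero remainder: (175/2)s + 350. Dividing through by 175/2 gives the monic gcd s + 4.
Then lcm(f, g) = f·g / gcd(f, g); expanding and making the result monic gives the answer.

s**5 + 2s**4 − 21s**3 + 18s**2 + 80s − 800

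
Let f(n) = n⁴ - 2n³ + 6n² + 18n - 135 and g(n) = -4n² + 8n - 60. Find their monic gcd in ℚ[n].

n² - 2n + 15

Euclidean algorithm in ℚ[n]:
  n⁴ - 2n³ + 6n² + 18n - 135 = (-(1/4)n² + 9/4)(-4n² + 8n - 60) + (0)
Last nonzero remainder: -4n² + 8n - 60. Dividing through by -4 gives the monic gcd n² - 2n + 15.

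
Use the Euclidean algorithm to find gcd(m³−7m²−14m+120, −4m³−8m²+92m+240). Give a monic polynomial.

m²−m−20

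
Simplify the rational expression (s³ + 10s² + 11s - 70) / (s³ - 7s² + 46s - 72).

(s² + 12s + 35)/(s² - 5s + 36)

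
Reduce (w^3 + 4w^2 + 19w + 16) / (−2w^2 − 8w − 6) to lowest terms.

By polynomial division,
  w^3 + 4w^2 + 19w + 16 = (−(1/2)w)(−2w^2 − 8w − 6) + (16w + 16)
  −2w^2 − 8w − 6 = (−(1/8)w − 3/8)(16w + 16) + (0)
Last nonzero remainder: 16w + 16. Dividing through by 16 gives the monic gcd w + 1.
Cancel w + 1 from numerator and denominator to get the reduced form.

(−w^2 − 3w − 16)/(2w + 6)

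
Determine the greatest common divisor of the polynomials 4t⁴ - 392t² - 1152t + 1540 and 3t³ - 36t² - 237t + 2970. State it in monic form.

Repeated division with remainder:
  4t⁴ - 392t² - 1152t + 1540 = ((4/3)t + 16)(3t³ - 36t² - 237t + 2970) + (500t² - 1320t - 45980)
  3t³ - 36t² - 237t + 2970 = ((3/500)t - 351/6250)(500t² - 1320t - 45980) + (-(22032/625)t + 242352/625)
  500t² - 1320t - 45980 = (-(78125/5508)t - 653125/5508)(-(22032/625)t + 242352/625) + (0)
Last nonzero remainder: -(22032/625)t + 242352/625. Dividing through by -22032/625 gives the monic gcd t - 11.

t - 11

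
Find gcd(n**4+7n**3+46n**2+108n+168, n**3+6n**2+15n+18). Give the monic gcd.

n**2+3n+6

Repeated division with remainder:
  n**4+7n**3+46n**2+108n+168 = (n+1)(n**3+6n**2+15n+18) + (25n**2+75n+150)
  n**3+6n**2+15n+18 = ((1/25)n+3/25)(25n**2+75n+150) + (0)
Last nonzero remainder: 25n**2+75n+150. Dividing through by 25 gives the monic gcd n**2+3n+6.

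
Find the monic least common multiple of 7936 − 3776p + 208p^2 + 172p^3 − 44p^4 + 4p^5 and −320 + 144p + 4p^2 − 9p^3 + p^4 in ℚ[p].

Apply the Euclidean algorithm:
  4p^5 − 44p^4 + 172p^3 + 208p^2 − 3776p + 7936 = (4p − 8)(p^4 − 9p^3 + 4p^2 + 144p − 320) + (84p^3 − 336p^2 − 1344p + 5376)
  p^4 − 9p^3 + 4p^2 + 144p − 320 = ((1/84)p − 5/84)(84p^3 − 336p^2 − 1344p + 5376) + (0)
Last nonzero remainder: 84p^3 − 336p^2 − 1344p + 5376. Dividing through by 84 gives the monic gcd p^3 − 4p^2 − 16p + 64.
Then lcm(f, g) = f·g / gcd(f, g); expanding and making the result monic gives the answer.

−9920 + 6704p − 1204p^2 − 163p^3 + 98p^4 − 16p^5 + p^6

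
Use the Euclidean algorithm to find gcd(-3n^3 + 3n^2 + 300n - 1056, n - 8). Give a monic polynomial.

Apply the Euclidean algorithm:
  -3n^3 + 3n^2 + 300n - 1056 = (-3n^2 - 21n + 132)(n - 8) + (0)
The last nonzero remainder n - 8 is already monic.

n - 8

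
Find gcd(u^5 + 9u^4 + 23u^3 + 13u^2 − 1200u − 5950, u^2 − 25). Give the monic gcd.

u^2 − 25

Apply the Euclidean algorithm:
  u^5 + 9u^4 + 23u^3 + 13u^2 − 1200u − 5950 = (u^3 + 9u^2 + 48u + 238)(u^2 − 25) + (0)
The last nonzero remainder u^2 − 25 is already monic.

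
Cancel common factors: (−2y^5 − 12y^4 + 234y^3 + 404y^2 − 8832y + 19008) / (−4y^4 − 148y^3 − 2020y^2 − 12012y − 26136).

Euclidean algorithm in ℚ[y]:
  −2y^5 − 12y^4 + 234y^3 + 404y^2 − 8832y + 19008 = ((1/2)y − 31/2)(−4y^4 − 148y^3 − 2020y^2 − 12012y − 26136) + (−1050y^3 − 24900y^2 − 181950y − 386100)
  −4y^4 − 148y^3 − 2020y^2 − 12012y − 26136 = ((2/525)y + 62/1225)(−1050y^3 − 24900y^2 − 181950y − 386100) + (−(3264/49)y^2 − (65280/49)y − 323136/49)
  −1050y^3 − 24900y^2 − 181950y − 386100 = ((8575/544)y + 15925/272)(−(3264/49)y^2 − (65280/49)y − 323136/49) + (0)
Last nonzero remainder: −(3264/49)y^2 − (65280/49)y − 323136/49. Dividing through by −3264/49 gives the monic gcd y^2 + 20y + 99.
Cancel y^2 + 20y + 99 from numerator and denominator to get the reduced form.

(y^3 − 14y^2 + 64y − 96)/(2y^2 + 34y + 132)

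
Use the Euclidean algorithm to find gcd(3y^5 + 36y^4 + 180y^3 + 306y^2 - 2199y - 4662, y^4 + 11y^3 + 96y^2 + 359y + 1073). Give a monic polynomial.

y^2 + 6y + 37

Repeated division with remainder:
  3y^5 + 36y^4 + 180y^3 + 306y^2 - 2199y - 4662 = (3y + 3)(y^4 + 11y^3 + 96y^2 + 359y + 1073) + (-141y^3 - 1059y^2 - 6495y - 7881)
  y^4 + 11y^3 + 96y^2 + 359y + 1073 = (-(1/141)y - 164/6627)(-141y^3 - 1059y^2 - 6495y - 7881) + ((52417/2209)y^2 + (314502/2209)y + 1939429/2209)
  -141y^3 - 1059y^2 - 6495y - 7881 = (-(311469/52417)y - 470517/52417)((52417/2209)y^2 + (314502/2209)y + 1939429/2209) + (0)
Last nonzero remainder: (52417/2209)y^2 + (314502/2209)y + 1939429/2209. Dividing through by 52417/2209 gives the monic gcd y^2 + 6y + 37.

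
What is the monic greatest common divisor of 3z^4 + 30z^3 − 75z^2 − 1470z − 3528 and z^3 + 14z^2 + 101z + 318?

z + 6

Repeated division with remainder:
  3z^4 + 30z^3 − 75z^2 − 1470z − 3528 = (3z − 12)(z^3 + 14z^2 + 101z + 318) + (−210z^2 − 1212z + 288)
  z^3 + 14z^2 + 101z + 318 = (−(1/210)z − 48/1225)(−210z^2 − 1212z + 288) + ((67229/1225)z + 403374/1225)
  −210z^2 − 1212z + 288 = (−(257250/67229)z + 58800/67229)((67229/1225)z + 403374/1225) + (0)
Last nonzero remainder: (67229/1225)z + 403374/1225. Dividing through by 67229/1225 gives the monic gcd z + 6.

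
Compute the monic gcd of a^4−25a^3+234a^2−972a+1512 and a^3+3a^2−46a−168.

a−7

Euclidean algorithm in ℚ[a]:
  a^4−25a^3+234a^2−972a+1512 = (a−28)(a^3+3a^2−46a−168) + (364a^2−2092a−3192)
  a^3+3a^2−46a−168 = ((1/364)a+199/8281)(364a^2−2092a−3192) + ((108000/8281)a−108000/1183)
  364a^2−2092a−3192 = ((753571/27000)a+157339/4500)((108000/8281)a−108000/1183) + (0)
Last nonzero remainder: (108000/8281)a−108000/1183. Dividing through by 108000/8281 gives the monic gcd a−7.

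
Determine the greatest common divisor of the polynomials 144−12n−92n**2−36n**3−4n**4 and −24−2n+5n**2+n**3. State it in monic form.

Apply the Euclidean algorithm:
  −4n**4−36n**3−92n**2−12n+144 = (−4n−16)(n**3+5n**2−2n−24) + (−20n**2−140n−240)
  n**3+5n**2−2n−24 = (−(1/20)n+1/10)(−20n**2−140n−240) + (0)
Last nonzero remainder: −20n**2−140n−240. Dividing through by −20 gives the monic gcd n**2+7n+12.

12+7n+n**2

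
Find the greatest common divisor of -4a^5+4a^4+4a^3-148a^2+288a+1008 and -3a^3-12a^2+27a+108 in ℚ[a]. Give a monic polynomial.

Euclidean algorithm in ℚ[a]:
  -4a^5+4a^4+4a^3-148a^2+288a+1008 = ((4/3)a^2-(20/3)a+112/3)(-3a^3-12a^2+27a+108) + (336a^2-3024)
  -3a^3-12a^2+27a+108 = (-(1/112)a-1/28)(336a^2-3024) + (0)
Last nonzero remainder: 336a^2-3024. Dividing through by 336 gives the monic gcd a^2-9.

a^2-9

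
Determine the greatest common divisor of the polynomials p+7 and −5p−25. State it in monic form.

By polynomial division,
  p+7 = (−1/5)(−5p−25) + (2)
  −5p−25 = (−(5/2)p−25/2)(2) + (0)
The last nonzero remainder is the constant 2, so the polynomials are coprime and gcd = 1.

1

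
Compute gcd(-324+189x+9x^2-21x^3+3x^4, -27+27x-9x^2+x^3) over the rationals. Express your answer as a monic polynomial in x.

9-6x+x^2

Apply the Euclidean algorithm:
  3x^4-21x^3+9x^2+189x-324 = (3x+6)(x^3-9x^2+27x-27) + (-18x^2+108x-162)
  x^3-9x^2+27x-27 = (-(1/18)x+1/6)(-18x^2+108x-162) + (0)
Last nonzero remainder: -18x^2+108x-162. Dividing through by -18 gives the monic gcd x^2-6x+9.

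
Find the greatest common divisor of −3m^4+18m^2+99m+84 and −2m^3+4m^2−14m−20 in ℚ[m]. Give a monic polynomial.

Euclidean algorithm in ℚ[m]:
  −3m^4+18m^2+99m+84 = ((3/2)m+3)(−2m^3+4m^2−14m−20) + (27m^2+171m+144)
  −2m^3+4m^2−14m−20 = (−(2/27)m+50/81)(27m^2+171m+144) + (−(980/9)m−980/9)
  27m^2+171m+144 = (−(243/980)m−324/245)(−(980/9)m−980/9) + (0)
Last nonzero remainder: −(980/9)m−980/9. Dividing through by −980/9 gives the monic gcd m+1.

m+1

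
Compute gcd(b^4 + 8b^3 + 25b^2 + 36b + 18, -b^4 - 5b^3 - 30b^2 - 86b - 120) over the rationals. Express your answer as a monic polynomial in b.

b^2 + 4b + 6

Repeated division with remainder:
  b^4 + 8b^3 + 25b^2 + 36b + 18 = (-1)(-b^4 - 5b^3 - 30b^2 - 86b - 120) + (3b^3 - 5b^2 - 50b - 102)
  -b^4 - 5b^3 - 30b^2 - 86b - 120 = (-(1/3)b - 20/9)(3b^3 - 5b^2 - 50b - 102) + (-(520/9)b^2 - (2080/9)b - 1040/3)
  3b^3 - 5b^2 - 50b - 102 = (-(27/520)b + 153/520)(-(520/9)b^2 - (2080/9)b - 1040/3) + (0)
Last nonzero remainder: -(520/9)b^2 - (2080/9)b - 1040/3. Dividing through by -520/9 gives the monic gcd b^2 + 4b + 6.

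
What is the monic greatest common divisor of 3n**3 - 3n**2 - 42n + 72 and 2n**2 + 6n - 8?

n + 4

By polynomial division,
  3n**3 - 3n**2 - 42n + 72 = ((3/2)n - 6)(2n**2 + 6n - 8) + (6n + 24)
  2n**2 + 6n - 8 = ((1/3)n - 1/3)(6n + 24) + (0)
Last nonzero remainder: 6n + 24. Dividing through by 6 gives the monic gcd n + 4.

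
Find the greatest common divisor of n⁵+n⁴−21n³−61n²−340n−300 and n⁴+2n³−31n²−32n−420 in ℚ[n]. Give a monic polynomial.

n³−5n²+4n−60

Repeated division with remainder:
  n⁵+n⁴−21n³−61n²−340n−300 = (n−1)(n⁴+2n³−31n²−32n−420) + (12n³−60n²+48n−720)
  n⁴+2n³−31n²−32n−420 = ((1/12)n+7/12)(12n³−60n²+48n−720) + (0)
Last nonzero remainder: 12n³−60n²+48n−720. Dividing through by 12 gives the monic gcd n³−5n²+4n−60.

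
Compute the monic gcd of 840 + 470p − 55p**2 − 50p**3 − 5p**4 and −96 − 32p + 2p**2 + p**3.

4 + p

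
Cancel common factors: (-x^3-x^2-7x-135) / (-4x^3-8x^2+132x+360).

(x^2-4x+27)/(4x^2-12x-72)

Apply the Euclidean algorithm:
  -x^3-x^2-7x-135 = (1/4)(-4x^3-8x^2+132x+360) + (x^2-40x-225)
  -4x^3-8x^2+132x+360 = (-4x-168)(x^2-40x-225) + (-7488x-37440)
  x^2-40x-225 = (-(1/7488)x+5/832)(-7488x-37440) + (0)
Last nonzero remainder: -7488x-37440. Dividing through by -7488 gives the monic gcd x+5.
Cancel x+5 from numerator and denominator to get the reduced form.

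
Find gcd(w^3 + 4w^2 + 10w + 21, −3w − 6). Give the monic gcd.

1

By polynomial division,
  w^3 + 4w^2 + 10w + 21 = (−(1/3)w^2 − (2/3)w − 2)(−3w − 6) + (9)
  −3w − 6 = (−(1/3)w − 2/3)(9) + (0)
The last nonzero remainder is the constant 9, so the polynomials are coprime and gcd = 1.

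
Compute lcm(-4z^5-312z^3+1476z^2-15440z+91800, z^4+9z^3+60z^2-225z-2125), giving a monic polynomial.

z^6+5z^5+78z^4+21z^3+2015z^2-3650z-114750

Apply the Euclidean algorithm:
  -4z^5-312z^3+1476z^2-15440z+91800 = (-4z+36)(z^4+9z^3+60z^2-225z-2125) + (-396z^3-1584z^2-15840z+168300)
  z^4+9z^3+60z^2-225z-2125 = (-(1/396)z-5/396)(-396z^3-1584z^2-15840z+168300) + (0)
Last nonzero remainder: -396z^3-1584z^2-15840z+168300. Dividing through by -396 gives the monic gcd z^3+4z^2+40z-425.
Then lcm(f, g) = f·g / gcd(f, g); expanding and making the result monic gives the answer.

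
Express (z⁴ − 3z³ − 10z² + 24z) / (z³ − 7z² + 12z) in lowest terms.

(z² + z − 6)/(z − 3)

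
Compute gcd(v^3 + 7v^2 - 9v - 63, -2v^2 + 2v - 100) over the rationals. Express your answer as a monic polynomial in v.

Euclidean algorithm in ℚ[v]:
  v^3 + 7v^2 - 9v - 63 = (-(1/2)v - 4)(-2v^2 + 2v - 100) + (-51v - 463)
  -2v^2 + 2v - 100 = ((2/51)v - 1028/2601)(-51v - 463) + (-736064/2601)
  -51v - 463 = ((132651/736064)v + 1204263/736064)(-736064/2601) + (0)
The last nonzero remainder is the constant -736064/2601, so the polynomials are coprime and gcd = 1.

1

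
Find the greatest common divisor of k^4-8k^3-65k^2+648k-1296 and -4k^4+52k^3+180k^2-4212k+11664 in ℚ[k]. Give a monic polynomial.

k^3-4k^2-81k+324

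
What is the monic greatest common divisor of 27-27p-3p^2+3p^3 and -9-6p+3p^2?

-3+p

Euclidean algorithm in ℚ[p]:
  3p^3-3p^2-27p+27 = (p+1)(3p^2-6p-9) + (-12p+36)
  3p^2-6p-9 = (-(1/4)p-1/4)(-12p+36) + (0)
Last nonzero remainder: -12p+36. Dividing through by -12 gives the monic gcd p-3.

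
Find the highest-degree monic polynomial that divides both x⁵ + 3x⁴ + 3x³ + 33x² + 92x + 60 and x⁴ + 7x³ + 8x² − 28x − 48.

Euclidean algorithm in ℚ[x]:
  x⁵ + 3x⁴ + 3x³ + 33x² + 92x + 60 = (x − 4)(x⁴ + 7x³ + 8x² − 28x − 48) + (23x³ + 93x² + 28x − 132)
  x⁴ + 7x³ + 8x² − 28x − 48 = ((1/23)x + 68/529)(23x³ + 93x² + 28x − 132) + (−(2736/529)x² − (13680/529)x − 16416/529)
  23x³ + 93x² + 28x − 132 = (−(12167/2736)x + 5819/1368)(−(2736/529)x² − (13680/529)x − 16416/529) + (0)
Last nonzero remainder: −(2736/529)x² − (13680/529)x − 16416/529. Dividing through by −2736/529 gives the monic gcd x² + 5x + 6.

x² + 5x + 6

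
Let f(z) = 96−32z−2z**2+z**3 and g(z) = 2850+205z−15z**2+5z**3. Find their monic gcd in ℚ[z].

6+z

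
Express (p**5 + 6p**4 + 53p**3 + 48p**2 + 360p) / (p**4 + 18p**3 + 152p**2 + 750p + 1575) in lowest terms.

By polynomial division,
  p**5 + 6p**4 + 53p**3 + 48p**2 + 360p = (p - 12)(p**4 + 18p**3 + 152p**2 + 750p + 1575) + (117p**3 + 1122p**2 + 7785p + 18900)
  p**4 + 18p**3 + 152p**2 + 750p + 1575 = ((1/117)p + 328/4563)(117p**3 + 1122p**2 + 7785p + 18900) + ((7315/1521)p**2 + (14630/507)p + 36575/169)
  117p**3 + 1122p**2 + 7785p + 18900 = ((177957/7315)p + 18252/209)((7315/1521)p**2 + (14630/507)p + 36575/169) + (0)
Last nonzero remainder: (7315/1521)p**2 + (14630/507)p + 36575/169. Dividing through by 7315/1521 gives the monic gcd p**2 + 6p + 45.
Cancel p**2 + 6p + 45 from numerator and denominator to get the reduced form.

(p**3 + 8p)/(p**2 + 12p + 35)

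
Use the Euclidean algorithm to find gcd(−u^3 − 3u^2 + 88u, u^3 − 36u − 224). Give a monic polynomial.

u − 8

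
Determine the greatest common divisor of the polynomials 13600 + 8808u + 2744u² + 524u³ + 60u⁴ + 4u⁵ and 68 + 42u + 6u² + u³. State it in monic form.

34 + 4u + u²

Repeated division with remainder:
  4u⁵ + 60u⁴ + 524u³ + 2744u² + 8808u + 13600 = (4u² + 36u + 140)(u³ + 6u² + 42u + 68) + (120u² + 480u + 4080)
  u³ + 6u² + 42u + 68 = ((1/120)u + 1/60)(120u² + 480u + 4080) + (0)
Last nonzero remainder: 120u² + 480u + 4080. Dividing through by 120 gives the monic gcd u² + 4u + 34.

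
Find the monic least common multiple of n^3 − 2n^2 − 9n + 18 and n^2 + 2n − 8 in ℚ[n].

n^4 + 2n^3 − 17n^2 − 18n + 72

Repeated division with remainder:
  n^3 − 2n^2 − 9n + 18 = (n − 4)(n^2 + 2n − 8) + (7n − 14)
  n^2 + 2n − 8 = ((1/7)n + 4/7)(7n − 14) + (0)
Last nonzero remainder: 7n − 14. Dividing through by 7 gives the monic gcd n − 2.
Then lcm(f, g) = f·g / gcd(f, g); expanding and making the result monic gives the answer.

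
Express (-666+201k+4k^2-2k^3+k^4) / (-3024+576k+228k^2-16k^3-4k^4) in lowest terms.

By polynomial division,
  k^4-2k^3+4k^2+201k-666 = (-1/4)(-4k^4-16k^3+228k^2+576k-3024) + (-6k^3+61k^2+345k-1422)
  -4k^4-16k^3+228k^2+576k-3024 = ((2/3)k+85/9)(-6k^3+61k^2+345k-1422) + (-(5203/9)k^2-(5203/3)k+10406)
  -6k^3+61k^2+345k-1422 = ((54/5203)k-711/5203)(-(5203/9)k^2-(5203/3)k+10406) + (0)
Last nonzero remainder: -(5203/9)k^2-(5203/3)k+10406. Dividing through by -5203/9 gives the monic gcd k^2+3k-18.
Cancel k^2+3k-18 from numerator and denominator to get the reduced form.

(-37+5k-k^2)/(-168+4k+4k^2)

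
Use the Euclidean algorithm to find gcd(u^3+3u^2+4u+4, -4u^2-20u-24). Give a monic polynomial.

Apply the Euclidean algorithm:
  u^3+3u^2+4u+4 = (-(1/4)u+1/2)(-4u^2-20u-24) + (8u+16)
  -4u^2-20u-24 = (-(1/2)u-3/2)(8u+16) + (0)
Last nonzero remainder: 8u+16. Dividing through by 8 gives the monic gcd u+2.

u+2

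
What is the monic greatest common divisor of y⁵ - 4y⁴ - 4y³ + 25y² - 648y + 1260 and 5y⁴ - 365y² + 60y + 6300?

y² - y - 30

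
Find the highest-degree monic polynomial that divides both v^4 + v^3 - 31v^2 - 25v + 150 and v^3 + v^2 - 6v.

v^2 + v - 6

Apply the Euclidean algorithm:
  v^4 + v^3 - 31v^2 - 25v + 150 = (v)(v^3 + v^2 - 6v) + (-25v^2 - 25v + 150)
  v^3 + v^2 - 6v = (-(1/25)v)(-25v^2 - 25v + 150) + (0)
Last nonzero remainder: -25v^2 - 25v + 150. Dividing through by -25 gives the monic gcd v^2 + v - 6.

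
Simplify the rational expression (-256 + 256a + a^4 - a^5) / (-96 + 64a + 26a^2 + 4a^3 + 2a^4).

Apply the Euclidean algorithm:
  -a^5 + a^4 + 256a - 256 = (-(1/2)a + 3/2)(2a^4 + 4a^3 + 26a^2 + 64a - 96) + (7a^3 - 7a^2 + 112a - 112)
  2a^4 + 4a^3 + 26a^2 + 64a - 96 = ((2/7)a + 6/7)(7a^3 - 7a^2 + 112a - 112) + (0)
Last nonzero remainder: 7a^3 - 7a^2 + 112a - 112. Dividing through by 7 gives the monic gcd a^3 - a^2 + 16a - 16.
Cancel a^3 - a^2 + 16a - 16 from numerator and denominator to get the reduced form.

(16 - a^2)/(6 + 2a)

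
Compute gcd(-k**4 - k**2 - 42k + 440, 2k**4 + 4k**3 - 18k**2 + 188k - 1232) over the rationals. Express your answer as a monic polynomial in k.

k**3 - 5k**2 + 26k - 88

By polynomial division,
  -k**4 - k**2 - 42k + 440 = (-1/2)(2k**4 + 4k**3 - 18k**2 + 188k - 1232) + (2k**3 - 10k**2 + 52k - 176)
  2k**4 + 4k**3 - 18k**2 + 188k - 1232 = (k + 7)(2k**3 - 10k**2 + 52k - 176) + (0)
Last nonzero remainder: 2k**3 - 10k**2 + 52k - 176. Dividing through by 2 gives the monic gcd k**3 - 5k**2 + 26k - 88.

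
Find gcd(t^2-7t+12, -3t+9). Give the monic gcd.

By polynomial division,
  t^2-7t+12 = (-(1/3)t+4/3)(-3t+9) + (0)
Last nonzero remainder: -3t+9. Dividing through by -3 gives the monic gcd t-3.

t-3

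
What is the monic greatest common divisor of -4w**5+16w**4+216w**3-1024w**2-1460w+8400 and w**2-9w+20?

Repeated division with remainder:
  -4w**5+16w**4+216w**3-1024w**2-1460w+8400 = (-4w**3-20w**2+116w+420)(w**2-9w+20) + (0)
The last nonzero remainder w**2-9w+20 is already monic.

w**2-9w+20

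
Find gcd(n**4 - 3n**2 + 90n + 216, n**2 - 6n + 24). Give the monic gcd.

Euclidean algorithm in ℚ[n]:
  n**4 - 3n**2 + 90n + 216 = (n**2 + 6n + 9)(n**2 - 6n + 24) + (0)
The last nonzero remainder n**2 - 6n + 24 is already monic.

n**2 - 6n + 24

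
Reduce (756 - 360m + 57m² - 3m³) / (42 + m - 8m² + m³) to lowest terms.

(-108 + 36m - 3m²)/(-6 - m + m²)

Euclidean algorithm in ℚ[m]:
  -3m³ + 57m² - 360m + 756 = (-3)(m³ - 8m² + m + 42) + (33m² - 357m + 882)
  m³ - 8m² + m + 42 = ((1/33)m + 31/363)(33m² - 357m + 882) + ((576/121)m - 4032/121)
  33m² - 357m + 882 = ((1331/192)m - 847/32)((576/121)m - 4032/121) + (0)
Last nonzero remainder: (576/121)m - 4032/121. Dividing through by 576/121 gives the monic gcd m - 7.
Cancel m - 7 from numerator and denominator to get the reduced form.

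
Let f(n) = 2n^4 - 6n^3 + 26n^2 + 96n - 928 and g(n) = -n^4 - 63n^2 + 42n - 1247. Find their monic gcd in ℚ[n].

By polynomial division,
  2n^4 - 6n^3 + 26n^2 + 96n - 928 = (-2)(-n^4 - 63n^2 + 42n - 1247) + (-6n^3 - 100n^2 + 180n - 3422)
  -n^4 - 63n^2 + 42n - 1247 = ((1/6)n - 25/9)(-6n^3 - 100n^2 + 180n - 3422) + (-(3337/9)n^2 + (3337/3)n - 96773/9)
  -6n^3 - 100n^2 + 180n - 3422 = ((54/3337)n + 1062/3337)(-(3337/9)n^2 + (3337/3)n - 96773/9) + (0)
Last nonzero remainder: -(3337/9)n^2 + (3337/3)n - 96773/9. Dividing through by -3337/9 gives the monic gcd n^2 - 3n + 29.

n^2 - 3n + 29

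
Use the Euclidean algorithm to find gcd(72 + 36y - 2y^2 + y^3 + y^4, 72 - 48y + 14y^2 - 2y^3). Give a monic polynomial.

12 - 4y + y^2

By polynomial division,
  y^4 + y^3 - 2y^2 + 36y + 72 = (-(1/2)y - 4)(-2y^3 + 14y^2 - 48y + 72) + (30y^2 - 120y + 360)
  -2y^3 + 14y^2 - 48y + 72 = (-(1/15)y + 1/5)(30y^2 - 120y + 360) + (0)
Last nonzero remainder: 30y^2 - 120y + 360. Dividing through by 30 gives the monic gcd y^2 - 4y + 12.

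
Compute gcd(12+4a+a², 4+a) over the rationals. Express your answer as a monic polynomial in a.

1

Euclidean algorithm in ℚ[a]:
  a²+4a+12 = (a)(a+4) + (12)
  a+4 = ((1/12)a+1/3)(12) + (0)
The last nonzero remainder is the constant 12, so the polynomials are coprime and gcd = 1.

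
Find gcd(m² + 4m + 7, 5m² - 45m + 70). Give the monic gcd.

1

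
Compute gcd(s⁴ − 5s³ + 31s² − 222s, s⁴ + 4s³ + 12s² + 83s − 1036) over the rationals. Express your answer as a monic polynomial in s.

s² + s + 37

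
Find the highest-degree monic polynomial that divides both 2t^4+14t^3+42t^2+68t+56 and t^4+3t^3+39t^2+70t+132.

t^2+2t+4

Repeated division with remainder:
  2t^4+14t^3+42t^2+68t+56 = (2)(t^4+3t^3+39t^2+70t+132) + (8t^3-36t^2-72t-208)
  t^4+3t^3+39t^2+70t+132 = ((1/8)t+15/16)(8t^3-36t^2-72t-208) + ((327/4)t^2+(327/2)t+327)
  8t^3-36t^2-72t-208 = ((32/327)t-208/327)((327/4)t^2+(327/2)t+327) + (0)
Last nonzero remainder: (327/4)t^2+(327/2)t+327. Dividing through by 327/4 gives the monic gcd t^2+2t+4.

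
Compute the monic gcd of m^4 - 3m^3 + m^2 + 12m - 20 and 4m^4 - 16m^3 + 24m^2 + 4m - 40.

m^3 - 5m^2 + 11m - 10

By polynomial division,
  m^4 - 3m^3 + m^2 + 12m - 20 = (1/4)(4m^4 - 16m^3 + 24m^2 + 4m - 40) + (m^3 - 5m^2 + 11m - 10)
  4m^4 - 16m^3 + 24m^2 + 4m - 40 = (4m + 4)(m^3 - 5m^2 + 11m - 10) + (0)
The last nonzero remainder m^3 - 5m^2 + 11m - 10 is already monic.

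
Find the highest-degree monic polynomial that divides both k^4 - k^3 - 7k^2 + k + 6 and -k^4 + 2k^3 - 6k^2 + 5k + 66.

Repeated division with remainder:
  k^4 - k^3 - 7k^2 + k + 6 = (-1)(-k^4 + 2k^3 - 6k^2 + 5k + 66) + (k^3 - 13k^2 + 6k + 72)
  -k^4 + 2k^3 - 6k^2 + 5k + 66 = (-k - 11)(k^3 - 13k^2 + 6k + 72) + (-143k^2 + 143k + 858)
  k^3 - 13k^2 + 6k + 72 = (-(1/143)k + 12/143)(-143k^2 + 143k + 858) + (0)
Last nonzero remainder: -143k^2 + 143k + 858. Dividing through by -143 gives the monic gcd k^2 - k - 6.

k^2 - k - 6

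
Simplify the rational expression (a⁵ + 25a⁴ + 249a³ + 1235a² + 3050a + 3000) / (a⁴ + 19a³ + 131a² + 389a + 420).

Apply the Euclidean algorithm:
  a⁵ + 25a⁴ + 249a³ + 1235a² + 3050a + 3000 = (a + 6)(a⁴ + 19a³ + 131a² + 389a + 420) + (4a³ + 60a² + 296a + 480)
  a⁴ + 19a³ + 131a² + 389a + 420 = ((1/4)a + 1)(4a³ + 60a² + 296a + 480) + (-3a² - 27a - 60)
  4a³ + 60a² + 296a + 480 = (-(4/3)a - 8)(-3a² - 27a - 60) + (0)
Last nonzero remainder: -3a² - 27a - 60. Dividing through by -3 gives the monic gcd a² + 9a + 20.
Cancel a² + 9a + 20 from numerator and denominator to get the reduced form.

(a³ + 16a² + 85a + 150)/(a² + 10a + 21)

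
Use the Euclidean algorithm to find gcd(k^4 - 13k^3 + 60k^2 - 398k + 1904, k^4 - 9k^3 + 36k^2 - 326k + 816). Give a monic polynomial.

k^3 - 6k^2 + 18k - 272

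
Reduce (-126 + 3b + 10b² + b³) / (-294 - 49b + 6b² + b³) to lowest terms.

(-3 + b)/(-7 + b)

Repeated division with remainder:
  b³ + 10b² + 3b - 126 = (b³ + 6b² - 49b - 294) + (4b² + 52b + 168)
  b³ + 6b² - 49b - 294 = ((1/4)b - 7/4)(4b² + 52b + 168) + (0)
Last nonzero remainder: 4b² + 52b + 168. Dividing through by 4 gives the monic gcd b² + 13b + 42.
Cancel b² + 13b + 42 from numerator and denominator to get the reduced form.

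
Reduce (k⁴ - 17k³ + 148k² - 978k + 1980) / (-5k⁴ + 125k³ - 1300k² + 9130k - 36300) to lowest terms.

By polynomial division,
  k⁴ - 17k³ + 148k² - 978k + 1980 = (-1/5)(-5k⁴ + 125k³ - 1300k² + 9130k - 36300) + (8k³ - 112k² + 848k - 5280)
  -5k⁴ + 125k³ - 1300k² + 9130k - 36300 = (-(5/8)k + 55/8)(8k³ - 112k² + 848k - 5280) + (0)
Last nonzero remainder: 8k³ - 112k² + 848k - 5280. Dividing through by 8 gives the monic gcd k³ - 14k² + 106k - 660.
Cancel k³ - 14k² + 106k - 660 from numerator and denominator to get the reduced form.

(-k + 3)/(5k - 55)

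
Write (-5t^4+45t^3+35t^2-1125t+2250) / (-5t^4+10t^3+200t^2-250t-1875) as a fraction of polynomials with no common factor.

(t^2-9t+18)/(t^2-2t-15)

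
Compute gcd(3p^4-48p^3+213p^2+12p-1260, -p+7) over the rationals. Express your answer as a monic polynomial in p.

Euclidean algorithm in ℚ[p]:
  3p^4-48p^3+213p^2+12p-1260 = (-3p^3+27p^2-24p-180)(-p+7) + (0)
Last nonzero remainder: -p+7. Dividing through by -1 gives the monic gcd p-7.

p-7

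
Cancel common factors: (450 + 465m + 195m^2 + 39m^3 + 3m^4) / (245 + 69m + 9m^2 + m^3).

(90 + 75m + 24m^2 + 3m^3)/(49 + 4m + m^2)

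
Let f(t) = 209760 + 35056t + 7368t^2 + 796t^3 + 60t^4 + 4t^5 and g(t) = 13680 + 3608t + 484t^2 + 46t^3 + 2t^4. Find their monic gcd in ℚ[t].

760 + 116t + 14t^2 + t^3

Euclidean algorithm in ℚ[t]:
  4t^5 + 60t^4 + 796t^3 + 7368t^2 + 35056t + 209760 = (2t - 16)(2t^4 + 46t^3 + 484t^2 + 3608t + 13680) + (564t^3 + 7896t^2 + 65424t + 428640)
  2t^4 + 46t^3 + 484t^2 + 3608t + 13680 = ((1/282)t + 3/94)(564t^3 + 7896t^2 + 65424t + 428640) + (0)
Last nonzero remainder: 564t^3 + 7896t^2 + 65424t + 428640. Dividing through by 564 gives the monic gcd t^3 + 14t^2 + 116t + 760.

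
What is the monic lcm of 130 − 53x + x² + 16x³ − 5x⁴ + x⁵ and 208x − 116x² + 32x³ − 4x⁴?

−520x + 342x² − 57x³ − 63x⁴ + 36x⁵ − 9x⁶ + x⁷

Euclidean algorithm in ℚ[x]:
  x⁵ − 5x⁴ + 16x³ + x² − 53x + 130 = (−(1/4)x − 3/4)(−4x⁴ + 32x³ − 116x² + 208x) + (11x³ − 34x² + 103x + 130)
  −4x⁴ + 32x³ − 116x² + 208x = (−(4/11)x + 216/121)(11x³ − 34x² + 103x + 130) + (−(2160/121)x² + (8640/121)x − 28080/121)
  11x³ − 34x² + 103x + 130 = (−(1331/2160)x − 121/216)(−(2160/121)x² + (8640/121)x − 28080/121) + (0)
Last nonzero remainder: −(2160/121)x² + (8640/121)x − 28080/121. Dividing through by −2160/121 gives the monic gcd x² − 4x + 13.
Then lcm(f, g) = f·g / gcd(f, g); expanding and making the result monic gives the answer.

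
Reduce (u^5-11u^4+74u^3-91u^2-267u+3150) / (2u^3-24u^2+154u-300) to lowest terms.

Repeated division with remainder:
  u^5-11u^4+74u^3-91u^2-267u+3150 = ((1/2)u^2+(1/2)u+9/2)(2u^3-24u^2+154u-300) + (90u^2-810u+4500)
  2u^3-24u^2+154u-300 = ((1/45)u-1/15)(90u^2-810u+4500) + (0)
Last nonzero remainder: 90u^2-810u+4500. Dividing through by 90 gives the monic gcd u^2-9u+50.
Cancel u^2-9u+50 from numerator and denominator to get the reduced form.

(u^3-2u^2+6u+63)/(2u-6)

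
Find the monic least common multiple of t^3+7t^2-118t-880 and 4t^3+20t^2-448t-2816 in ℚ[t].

t^4+15t^3-62t^2-1824t-7040

Repeated division with remainder:
  t^3+7t^2-118t-880 = (1/4)(4t^3+20t^2-448t-2816) + (2t^2-6t-176)
  4t^3+20t^2-448t-2816 = (2t+16)(2t^2-6t-176) + (0)
Last nonzero remainder: 2t^2-6t-176. Dividing through by 2 gives the monic gcd t^2-3t-88.
Then lcm(f, g) = f·g / gcd(f, g); expanding and making the result monic gives the answer.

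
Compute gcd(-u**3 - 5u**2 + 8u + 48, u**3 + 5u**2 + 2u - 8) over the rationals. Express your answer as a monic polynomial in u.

Repeated division with remainder:
  -u**3 - 5u**2 + 8u + 48 = (-1)(u**3 + 5u**2 + 2u - 8) + (10u + 40)
  u**3 + 5u**2 + 2u - 8 = ((1/10)u**2 + (1/10)u - 1/5)(10u + 40) + (0)
Last nonzero remainder: 10u + 40. Dividing through by 10 gives the monic gcd u + 4.

u + 4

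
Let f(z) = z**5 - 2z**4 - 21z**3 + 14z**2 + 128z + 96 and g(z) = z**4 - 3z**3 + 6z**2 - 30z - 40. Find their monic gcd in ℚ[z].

Apply the Euclidean algorithm:
  z**5 - 2z**4 - 21z**3 + 14z**2 + 128z + 96 = (z + 1)(z**4 - 3z**3 + 6z**2 - 30z - 40) + (-24z**3 + 38z**2 + 198z + 136)
  z**4 - 3z**3 + 6z**2 - 30z - 40 = (-(1/24)z + 17/288)(-24z**3 + 38z**2 + 198z + 136) + ((1729/144)z**2 - (1729/48)z - 1729/36)
  -24z**3 + 38z**2 + 198z + 136 = (-(3456/1729)z - 4896/1729)((1729/144)z**2 - (1729/48)z - 1729/36) + (0)
Last nonzero remainder: (1729/144)z**2 - (1729/48)z - 1729/36. Dividing through by 1729/144 gives the monic gcd z**2 - 3z - 4.

z**2 - 3z - 4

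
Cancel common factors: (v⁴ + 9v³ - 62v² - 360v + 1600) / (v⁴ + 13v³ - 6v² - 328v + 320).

(v - 5)/(v - 1)

Repeated division with remainder:
  v⁴ + 9v³ - 62v² - 360v + 1600 = (v⁴ + 13v³ - 6v² - 328v + 320) + (-4v³ - 56v² - 32v + 1280)
  v⁴ + 13v³ - 6v² - 328v + 320 = (-(1/4)v + 1/4)(-4v³ - 56v² - 32v + 1280) + (0)
Last nonzero remainder: -4v³ - 56v² - 32v + 1280. Dividing through by -4 gives the monic gcd v³ + 14v² + 8v - 320.
Cancel v³ + 14v² + 8v - 320 from numerator and denominator to get the reduced form.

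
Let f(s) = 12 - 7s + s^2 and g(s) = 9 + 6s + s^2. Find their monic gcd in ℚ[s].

1

By polynomial division,
  s^2 - 7s + 12 = (s^2 + 6s + 9) + (-13s + 3)
  s^2 + 6s + 9 = (-(1/13)s - 81/169)(-13s + 3) + (1764/169)
  -13s + 3 = (-(2197/1764)s + 169/588)(1764/169) + (0)
The last nonzero remainder is the constant 1764/169, so the polynomials are coprime and gcd = 1.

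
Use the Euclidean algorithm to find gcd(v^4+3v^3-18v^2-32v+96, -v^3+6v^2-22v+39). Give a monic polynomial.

Euclidean algorithm in ℚ[v]:
  v^4+3v^3-18v^2-32v+96 = (-v-9)(-v^3+6v^2-22v+39) + (14v^2-191v+447)
  -v^3+6v^2-22v+39 = (-(1/14)v-107/196)(14v^2-191v+447) + (-(18491/196)v+55473/196)
  14v^2-191v+447 = (-(2744/18491)v+29204/18491)(-(18491/196)v+55473/196) + (0)
Last nonzero remainder: -(18491/196)v+55473/196. Dividing through by -18491/196 gives the monic gcd v-3.

v-3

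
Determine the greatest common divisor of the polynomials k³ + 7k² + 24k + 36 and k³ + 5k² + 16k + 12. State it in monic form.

k² + 4k + 12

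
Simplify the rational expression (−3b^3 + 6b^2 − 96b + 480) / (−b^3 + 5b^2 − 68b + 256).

(3b^2 + 6b + 120)/(b^2 − b + 64)

Apply the Euclidean algorithm:
  −3b^3 + 6b^2 − 96b + 480 = (3)(−b^3 + 5b^2 − 68b + 256) + (−9b^2 + 108b − 288)
  −b^3 + 5b^2 − 68b + 256 = ((1/9)b + 7/9)(−9b^2 + 108b − 288) + (−120b + 480)
  −9b^2 + 108b − 288 = ((3/40)b − 3/5)(−120b + 480) + (0)
Last nonzero remainder: −120b + 480. Dividing through by −120 gives the monic gcd b − 4.
Cancel b − 4 from numerator and denominator to get the reduced form.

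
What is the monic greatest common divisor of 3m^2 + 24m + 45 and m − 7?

1

Euclidean algorithm in ℚ[m]:
  3m^2 + 24m + 45 = (3m + 45)(m − 7) + (360)
  m − 7 = ((1/360)m − 7/360)(360) + (0)
The last nonzero remainder is the constant 360, so the polynomials are coprime and gcd = 1.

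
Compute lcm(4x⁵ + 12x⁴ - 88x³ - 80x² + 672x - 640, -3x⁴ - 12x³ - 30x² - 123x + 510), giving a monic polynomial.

x⁷ + 4x⁶ - 2x⁵ + 9x⁴ - 226x³ - 332x² + 2696x - 2720

By polynomial division,
  4x⁵ + 12x⁴ - 88x³ - 80x² + 672x - 640 = (-(4/3)x + 4/3)(-3x⁴ - 12x³ - 30x² - 123x + 510) + (-112x³ - 204x² + 1516x - 1320)
  -3x⁴ - 12x³ - 30x² - 123x + 510 = ((3/112)x + 183/3136)(-112x³ - 204x² + 1516x - 1320) + (-(46023/784)x² - (138069/784)x + 230115/392)
  -112x³ - 204x² + 1516x - 1320 = ((87808/46023)x - 34496/15341)(-(46023/784)x² - (138069/784)x + 230115/392) + (0)
Last nonzero remainder: -(46023/784)x² - (138069/784)x + 230115/392. Dividing through by -46023/784 gives the monic gcd x² + 3x - 10.
Then lcm(f, g) = f·g / gcd(f, g); expanding and making the result monic gives the answer.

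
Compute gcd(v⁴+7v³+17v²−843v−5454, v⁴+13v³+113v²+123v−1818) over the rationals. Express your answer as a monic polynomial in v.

Euclidean algorithm in ℚ[v]:
  v⁴+7v³+17v²−843v−5454 = (v⁴+13v³+113v²+123v−1818) + (−6v³−96v²−966v−3636)
  v⁴+13v³+113v²+123v−1818 = (−(1/6)v+1/2)(−6v³−96v²−966v−3636) + (0)
Last nonzero remainder: −6v³−96v²−966v−3636. Dividing through by −6 gives the monic gcd v³+16v²+161v+606.

v³+16v²+161v+606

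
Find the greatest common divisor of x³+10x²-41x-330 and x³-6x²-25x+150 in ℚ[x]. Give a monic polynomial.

By polynomial division,
  x³+10x²-41x-330 = (x³-6x²-25x+150) + (16x²-16x-480)
  x³-6x²-25x+150 = ((1/16)x-5/16)(16x²-16x-480) + (0)
Last nonzero remainder: 16x²-16x-480. Dividing through by 16 gives the monic gcd x²-x-30.

x²-x-30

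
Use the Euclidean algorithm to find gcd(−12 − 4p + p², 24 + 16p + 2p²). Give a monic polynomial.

2 + p

By polynomial division,
  p² − 4p − 12 = (1/2)(2p² + 16p + 24) + (−12p − 24)
  2p² + 16p + 24 = (−(1/6)p − 1)(−12p − 24) + (0)
Last nonzero remainder: −12p − 24. Dividing through by −12 gives the monic gcd p + 2.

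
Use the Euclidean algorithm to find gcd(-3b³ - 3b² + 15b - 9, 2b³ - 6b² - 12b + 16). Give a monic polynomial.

b - 1

Apply the Euclidean algorithm:
  -3b³ - 3b² + 15b - 9 = (-3/2)(2b³ - 6b² - 12b + 16) + (-12b² - 3b + 15)
  2b³ - 6b² - 12b + 16 = (-(1/6)b + 13/24)(-12b² - 3b + 15) + (-(63/8)b + 63/8)
  -12b² - 3b + 15 = ((32/21)b + 40/21)(-(63/8)b + 63/8) + (0)
Last nonzero remainder: -(63/8)b + 63/8. Dividing through by -63/8 gives the monic gcd b - 1.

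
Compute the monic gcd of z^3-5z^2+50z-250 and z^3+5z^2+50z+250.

z^2+50

Apply the Euclidean algorithm:
  z^3-5z^2+50z-250 = (z^3+5z^2+50z+250) + (-10z^2-500)
  z^3+5z^2+50z+250 = (-(1/10)z-1/2)(-10z^2-500) + (0)
Last nonzero remainder: -10z^2-500. Dividing through by -10 gives the monic gcd z^2+50.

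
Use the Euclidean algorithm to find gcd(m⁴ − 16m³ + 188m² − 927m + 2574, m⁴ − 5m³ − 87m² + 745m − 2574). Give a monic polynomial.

m² − 7m + 26

Euclidean algorithm in ℚ[m]:
  m⁴ − 16m³ + 188m² − 927m + 2574 = (m⁴ − 5m³ − 87m² + 745m − 2574) + (−11m³ + 275m² − 1672m + 5148)
  m⁴ − 5m³ − 87m² + 745m − 2574 = (−(1/11)m − 20/11)(−11m³ + 275m² − 1672m + 5148) + (261m² − 1827m + 6786)
  −11m³ + 275m² − 1672m + 5148 = (−(11/261)m + 22/29)(261m² − 1827m + 6786) + (0)
Last nonzero remainder: 261m² − 1827m + 6786. Dividing through by 261 gives the monic gcd m² − 7m + 26.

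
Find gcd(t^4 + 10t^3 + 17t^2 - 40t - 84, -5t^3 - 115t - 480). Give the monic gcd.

Euclidean algorithm in ℚ[t]:
  t^4 + 10t^3 + 17t^2 - 40t - 84 = (-(1/5)t - 2)(-5t^3 - 115t - 480) + (-6t^2 - 366t - 1044)
  -5t^3 - 115t - 480 = ((5/6)t - 305/6)(-6t^2 - 366t - 1044) + (-17850t - 53550)
  -6t^2 - 366t - 1044 = ((1/2975)t + 58/2975)(-17850t - 53550) + (0)
Last nonzero remainder: -17850t - 53550. Dividing through by -17850 gives the monic gcd t + 3.

t + 3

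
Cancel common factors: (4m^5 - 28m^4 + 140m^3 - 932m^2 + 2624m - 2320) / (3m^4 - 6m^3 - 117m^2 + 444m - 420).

(4m^2 + 8m + 116)/(3m + 21)

Repeated division with remainder:
  4m^5 - 28m^4 + 140m^3 - 932m^2 + 2624m - 2320 = ((4/3)m - 20/3)(3m^4 - 6m^3 - 117m^2 + 444m - 420) + (256m^3 - 2304m^2 + 6144m - 5120)
  3m^4 - 6m^3 - 117m^2 + 444m - 420 = ((3/256)m + 21/256)(256m^3 - 2304m^2 + 6144m - 5120) + (0)
Last nonzero remainder: 256m^3 - 2304m^2 + 6144m - 5120. Dividing through by 256 gives the monic gcd m^3 - 9m^2 + 24m - 20.
Cancel m^3 - 9m^2 + 24m - 20 from numerator and denominator to get the reduced form.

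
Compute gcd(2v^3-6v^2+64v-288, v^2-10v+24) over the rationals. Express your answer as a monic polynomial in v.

v-4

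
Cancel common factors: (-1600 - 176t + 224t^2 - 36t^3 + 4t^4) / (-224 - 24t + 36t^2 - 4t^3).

Euclidean algorithm in ℚ[t]:
  4t^4 - 36t^3 + 224t^2 - 176t - 1600 = (-t)(-4t^3 + 36t^2 - 24t - 224) + (200t^2 - 400t - 1600)
  -4t^3 + 36t^2 - 24t - 224 = (-(1/50)t + 7/50)(200t^2 - 400t - 1600) + (0)
Last nonzero remainder: 200t^2 - 400t - 1600. Dividing through by 200 gives the monic gcd t^2 - 2t - 8.
Cancel t^2 - 2t - 8 from numerator and denominator to get the reduced form.

(-50 + 7t - t^2)/(-7 + t)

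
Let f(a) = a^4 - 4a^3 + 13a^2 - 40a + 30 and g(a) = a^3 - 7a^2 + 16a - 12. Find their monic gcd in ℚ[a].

a - 3

By polynomial division,
  a^4 - 4a^3 + 13a^2 - 40a + 30 = (a + 3)(a^3 - 7a^2 + 16a - 12) + (18a^2 - 76a + 66)
  a^3 - 7a^2 + 16a - 12 = ((1/18)a - 25/162)(18a^2 - 76a + 66) + ((49/81)a - 49/27)
  18a^2 - 76a + 66 = ((1458/49)a - 1782/49)((49/81)a - 49/27) + (0)
Last nonzero remainder: (49/81)a - 49/27. Dividing through by 49/81 gives the monic gcd a - 3.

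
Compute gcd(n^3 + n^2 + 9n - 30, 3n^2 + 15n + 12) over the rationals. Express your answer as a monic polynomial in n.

1

Euclidean algorithm in ℚ[n]:
  n^3 + n^2 + 9n - 30 = ((1/3)n - 4/3)(3n^2 + 15n + 12) + (25n - 14)
  3n^2 + 15n + 12 = ((3/25)n + 417/625)(25n - 14) + (13338/625)
  25n - 14 = ((15625/13338)n - 4375/6669)(13338/625) + (0)
The last nonzero remainder is the constant 13338/625, so the polynomials are coprime and gcd = 1.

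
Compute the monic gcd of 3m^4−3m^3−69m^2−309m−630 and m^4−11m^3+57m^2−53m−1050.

m^2−4m−21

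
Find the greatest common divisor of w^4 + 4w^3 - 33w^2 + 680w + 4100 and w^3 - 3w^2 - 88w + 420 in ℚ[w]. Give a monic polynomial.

w + 10

By polynomial division,
  w^4 + 4w^3 - 33w^2 + 680w + 4100 = (w + 7)(w^3 - 3w^2 - 88w + 420) + (76w^2 + 876w + 1160)
  w^3 - 3w^2 - 88w + 420 = ((1/76)w - 69/361)(76w^2 + 876w + 1160) + ((23166/361)w + 231660/361)
  76w^2 + 876w + 1160 = ((13718/11583)w + 20938/11583)((23166/361)w + 231660/361) + (0)
Last nonzero remainder: (23166/361)w + 231660/361. Dividing through by 23166/361 gives the monic gcd w + 10.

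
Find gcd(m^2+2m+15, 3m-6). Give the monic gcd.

1

By polynomial division,
  m^2+2m+15 = ((1/3)m+4/3)(3m-6) + (23)
  3m-6 = ((3/23)m-6/23)(23) + (0)
The last nonzero remainder is the constant 23, so the polynomials are coprime and gcd = 1.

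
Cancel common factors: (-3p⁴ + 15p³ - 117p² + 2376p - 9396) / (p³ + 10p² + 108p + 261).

Repeated division with remainder:
  -3p⁴ + 15p³ - 117p² + 2376p - 9396 = (-3p + 45)(p³ + 10p² + 108p + 261) + (-243p² - 1701p - 21141)
  p³ + 10p² + 108p + 261 = (-(1/243)p - 1/81)(-243p² - 1701p - 21141) + (0)
Last nonzero remainder: -243p² - 1701p - 21141. Dividing through by -243 gives the monic gcd p² + 7p + 87.
Cancel p² + 7p + 87 from numerator and denominator to get the reduced form.

(-3p² + 36p - 108)/(p + 3)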